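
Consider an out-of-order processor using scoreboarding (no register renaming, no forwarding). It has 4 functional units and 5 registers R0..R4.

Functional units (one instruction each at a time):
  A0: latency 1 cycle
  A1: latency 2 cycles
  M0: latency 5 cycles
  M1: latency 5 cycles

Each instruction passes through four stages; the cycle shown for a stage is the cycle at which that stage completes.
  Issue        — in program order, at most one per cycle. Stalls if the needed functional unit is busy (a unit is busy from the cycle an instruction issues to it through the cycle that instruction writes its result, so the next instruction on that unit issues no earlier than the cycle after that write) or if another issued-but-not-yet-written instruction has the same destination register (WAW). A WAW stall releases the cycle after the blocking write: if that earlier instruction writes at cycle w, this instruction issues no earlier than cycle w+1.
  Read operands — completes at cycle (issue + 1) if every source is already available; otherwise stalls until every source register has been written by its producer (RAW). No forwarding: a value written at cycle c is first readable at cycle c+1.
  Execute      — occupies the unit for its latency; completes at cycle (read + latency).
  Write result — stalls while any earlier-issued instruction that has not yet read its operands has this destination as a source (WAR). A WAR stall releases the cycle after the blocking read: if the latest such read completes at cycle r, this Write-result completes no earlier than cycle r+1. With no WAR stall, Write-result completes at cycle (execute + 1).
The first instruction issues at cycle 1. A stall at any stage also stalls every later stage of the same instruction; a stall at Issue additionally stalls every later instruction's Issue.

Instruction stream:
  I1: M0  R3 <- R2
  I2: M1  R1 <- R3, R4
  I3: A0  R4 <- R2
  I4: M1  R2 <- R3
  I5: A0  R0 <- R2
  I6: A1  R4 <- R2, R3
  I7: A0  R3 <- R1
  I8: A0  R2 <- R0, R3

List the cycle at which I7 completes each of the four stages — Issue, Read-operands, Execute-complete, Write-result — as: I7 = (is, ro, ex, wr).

I7 = (27, 28, 29, 30)

[1] I1 issues→M0
[2] I1 reads · I2 issues→M1
[3] I3 issues→A0
[4] I3 reads
[5] I3 exec-done
[7] I1 exec-done
[8] I1 writes R3
[9] I2 reads
[10] I3 writes R4
[14] I2 exec-done
[15] I2 writes R1
[16] I4 issues→M1
[17] I4 reads · I5 issues→A0
[18] I6 issues→A1
[22] I4 exec-done
[23] I4 writes R2
[24] I5 reads · I6 reads
[25] I5 exec-done
[26] I5 writes R0 · I6 exec-done
[27] I6 writes R4 · I7 issues→A0
[28] I7 reads
[29] I7 exec-done
[30] I7 writes R3
[31] I8 issues→A0
[32] I8 reads
[33] I8 exec-done
[34] I8 writes R2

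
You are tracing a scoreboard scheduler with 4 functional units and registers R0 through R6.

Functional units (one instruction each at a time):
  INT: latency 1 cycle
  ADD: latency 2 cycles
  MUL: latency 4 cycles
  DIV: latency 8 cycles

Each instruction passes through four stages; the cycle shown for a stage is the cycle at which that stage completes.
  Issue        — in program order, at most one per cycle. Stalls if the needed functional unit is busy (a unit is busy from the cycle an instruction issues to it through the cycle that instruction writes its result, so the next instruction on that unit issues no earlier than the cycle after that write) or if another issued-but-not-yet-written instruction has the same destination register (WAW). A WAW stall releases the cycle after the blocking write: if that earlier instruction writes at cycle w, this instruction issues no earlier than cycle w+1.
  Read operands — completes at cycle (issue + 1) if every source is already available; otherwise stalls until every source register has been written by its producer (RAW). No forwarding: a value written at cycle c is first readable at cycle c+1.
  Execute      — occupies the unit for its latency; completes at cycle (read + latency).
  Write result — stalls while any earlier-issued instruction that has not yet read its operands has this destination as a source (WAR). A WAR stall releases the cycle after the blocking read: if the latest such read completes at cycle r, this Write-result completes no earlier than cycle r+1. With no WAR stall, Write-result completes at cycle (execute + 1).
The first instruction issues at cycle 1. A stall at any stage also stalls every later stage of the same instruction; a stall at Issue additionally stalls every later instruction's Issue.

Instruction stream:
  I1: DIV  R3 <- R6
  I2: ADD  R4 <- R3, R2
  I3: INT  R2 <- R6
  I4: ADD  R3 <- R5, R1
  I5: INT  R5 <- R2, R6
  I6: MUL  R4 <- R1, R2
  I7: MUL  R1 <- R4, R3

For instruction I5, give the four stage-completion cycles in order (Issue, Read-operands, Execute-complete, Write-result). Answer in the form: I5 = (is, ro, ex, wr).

[1] I1 issues→DIV
[2] I1 reads; I2 issues→ADD
[3] I3 issues→INT
[4] I3 reads
[5] I3 exec-done
[10] I1 exec-done
[11] I1 writes R3
[12] I2 reads
[13] I3 writes R2
[14] I2 exec-done
[15] I2 writes R4
[16] I4 issues→ADD
[17] I4 reads; I5 issues→INT
[18] I5 reads; I6 issues→MUL
[19] I4 exec-done; I5 exec-done; I6 reads
[20] I4 writes R3; I5 writes R5
[23] I6 exec-done
[24] I6 writes R4
[25] I7 issues→MUL
[26] I7 reads
[30] I7 exec-done
[31] I7 writes R1

I5 = (17, 18, 19, 20)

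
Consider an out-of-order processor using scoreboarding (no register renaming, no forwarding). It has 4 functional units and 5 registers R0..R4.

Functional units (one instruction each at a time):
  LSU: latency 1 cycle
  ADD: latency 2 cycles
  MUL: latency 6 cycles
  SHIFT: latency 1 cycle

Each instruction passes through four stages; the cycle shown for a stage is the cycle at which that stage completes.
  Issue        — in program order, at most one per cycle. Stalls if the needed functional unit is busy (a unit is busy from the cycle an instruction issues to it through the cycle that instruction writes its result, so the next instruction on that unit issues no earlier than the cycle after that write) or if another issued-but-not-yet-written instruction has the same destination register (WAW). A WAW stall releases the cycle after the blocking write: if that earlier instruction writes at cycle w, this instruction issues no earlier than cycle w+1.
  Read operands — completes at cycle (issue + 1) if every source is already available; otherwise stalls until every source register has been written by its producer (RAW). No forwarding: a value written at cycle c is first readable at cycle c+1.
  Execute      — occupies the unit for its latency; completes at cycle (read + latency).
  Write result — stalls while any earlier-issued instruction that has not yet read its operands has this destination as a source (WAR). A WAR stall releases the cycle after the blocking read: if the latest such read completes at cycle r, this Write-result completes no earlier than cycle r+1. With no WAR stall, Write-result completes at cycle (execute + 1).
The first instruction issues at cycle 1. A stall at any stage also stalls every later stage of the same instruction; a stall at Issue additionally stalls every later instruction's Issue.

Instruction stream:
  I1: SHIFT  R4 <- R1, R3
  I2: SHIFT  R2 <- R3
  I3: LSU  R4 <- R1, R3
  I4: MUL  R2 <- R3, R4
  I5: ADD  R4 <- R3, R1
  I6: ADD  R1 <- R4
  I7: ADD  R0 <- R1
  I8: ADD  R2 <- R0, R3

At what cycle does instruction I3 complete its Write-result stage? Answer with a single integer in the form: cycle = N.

cycle = 9

  I1 | 1 | 2 | 3 | 4
  I2 | 5 | 6 | 7 | 8   struct: SHIFT busy until I1 writes@4
  I3 | 6 | 7 | 8 | 9
  I4 | 9 | 10 | 16 | 17   WAW R2: wait I2 write@8
  I5 | 10 | 11 | 13 | 14
  I6 | 15 | 16 | 18 | 19   struct: ADD busy until I5 writes@14
  I7 | 20 | 21 | 23 | 24   struct: ADD busy until I6 writes@19
  I8 | 25 | 26 | 28 | 29   struct: ADD busy until I7 writes@24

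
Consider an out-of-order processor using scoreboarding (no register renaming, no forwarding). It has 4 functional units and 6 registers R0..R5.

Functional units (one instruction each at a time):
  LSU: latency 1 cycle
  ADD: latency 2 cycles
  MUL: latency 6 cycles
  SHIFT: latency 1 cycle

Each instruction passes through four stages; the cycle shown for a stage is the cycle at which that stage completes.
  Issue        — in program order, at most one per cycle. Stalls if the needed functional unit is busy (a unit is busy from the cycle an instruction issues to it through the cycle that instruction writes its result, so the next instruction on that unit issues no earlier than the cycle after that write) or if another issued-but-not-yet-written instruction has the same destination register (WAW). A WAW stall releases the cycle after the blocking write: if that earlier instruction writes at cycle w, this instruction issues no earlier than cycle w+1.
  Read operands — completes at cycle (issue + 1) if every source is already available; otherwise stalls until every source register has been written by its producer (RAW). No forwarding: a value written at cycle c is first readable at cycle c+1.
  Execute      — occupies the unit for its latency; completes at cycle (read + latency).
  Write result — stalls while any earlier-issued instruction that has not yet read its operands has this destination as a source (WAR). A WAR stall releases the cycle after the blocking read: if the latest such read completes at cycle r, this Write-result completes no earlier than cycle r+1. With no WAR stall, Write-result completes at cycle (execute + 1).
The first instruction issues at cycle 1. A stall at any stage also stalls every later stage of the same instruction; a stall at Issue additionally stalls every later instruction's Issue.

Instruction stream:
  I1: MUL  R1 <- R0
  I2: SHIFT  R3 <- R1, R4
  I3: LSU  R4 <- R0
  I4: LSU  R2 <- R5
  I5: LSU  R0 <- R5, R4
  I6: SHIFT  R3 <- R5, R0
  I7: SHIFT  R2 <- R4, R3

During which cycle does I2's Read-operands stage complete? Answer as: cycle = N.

1) issue 1, read 2, done 8, write 9
2) issue 2, read 10, done 11, write 12  <RAW R1: wait I1 write@9>
3) issue 3, read 4, done 5, write 11  <WAR R4: wait I2 read@10>
4) issue 12, read 13, done 14, write 15  <struct: LSU busy until I3 writes@11>
5) issue 16, read 17, done 18, write 19  <struct: LSU busy until I4 writes@15>
6) issue 17, read 20, done 21, write 22  <RAW R0: wait I5 write@19>
7) issue 23, read 24, done 25, write 26  <struct: SHIFT busy until I6 writes@22>

cycle = 10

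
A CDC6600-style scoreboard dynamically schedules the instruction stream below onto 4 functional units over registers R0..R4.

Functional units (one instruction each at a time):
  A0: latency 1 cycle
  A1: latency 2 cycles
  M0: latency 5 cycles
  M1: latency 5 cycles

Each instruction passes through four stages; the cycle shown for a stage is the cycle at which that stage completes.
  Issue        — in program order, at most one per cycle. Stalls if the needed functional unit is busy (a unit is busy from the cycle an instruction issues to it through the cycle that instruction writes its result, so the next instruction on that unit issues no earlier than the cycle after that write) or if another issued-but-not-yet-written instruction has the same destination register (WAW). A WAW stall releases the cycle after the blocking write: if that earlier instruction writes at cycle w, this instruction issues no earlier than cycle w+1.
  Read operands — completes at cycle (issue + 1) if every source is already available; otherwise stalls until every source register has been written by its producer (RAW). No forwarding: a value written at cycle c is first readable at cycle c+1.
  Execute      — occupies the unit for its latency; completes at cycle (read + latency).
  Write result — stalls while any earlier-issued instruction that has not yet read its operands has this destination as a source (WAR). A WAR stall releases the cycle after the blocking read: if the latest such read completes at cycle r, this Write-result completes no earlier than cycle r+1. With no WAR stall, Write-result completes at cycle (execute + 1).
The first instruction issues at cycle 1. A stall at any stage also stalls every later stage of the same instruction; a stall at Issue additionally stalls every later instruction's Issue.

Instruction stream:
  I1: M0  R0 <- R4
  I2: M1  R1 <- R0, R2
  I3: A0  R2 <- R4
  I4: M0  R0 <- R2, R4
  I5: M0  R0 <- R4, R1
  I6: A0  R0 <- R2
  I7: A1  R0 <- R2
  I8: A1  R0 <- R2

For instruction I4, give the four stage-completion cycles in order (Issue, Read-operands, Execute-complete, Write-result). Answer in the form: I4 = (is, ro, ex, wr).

I4 = (9, 11, 16, 17)

c1: I1 issues→M0
c2: I1 reads | I2 issues→M1
c3: I3 issues→A0
c4: I3 reads
c5: I3 exec-done
c7: I1 exec-done
c8: I1 writes R0
c9: I2 reads | I4 issues→M0
c10: I3 writes R2
c11: I4 reads
c14: I2 exec-done
c15: I2 writes R1
c16: I4 exec-done
c17: I4 writes R0
c18: I5 issues→M0
c19: I5 reads
c24: I5 exec-done
c25: I5 writes R0
c26: I6 issues→A0
c27: I6 reads
c28: I6 exec-done
c29: I6 writes R0
c30: I7 issues→A1
c31: I7 reads
c33: I7 exec-done
c34: I7 writes R0
c35: I8 issues→A1
c36: I8 reads
c38: I8 exec-done
c39: I8 writes R0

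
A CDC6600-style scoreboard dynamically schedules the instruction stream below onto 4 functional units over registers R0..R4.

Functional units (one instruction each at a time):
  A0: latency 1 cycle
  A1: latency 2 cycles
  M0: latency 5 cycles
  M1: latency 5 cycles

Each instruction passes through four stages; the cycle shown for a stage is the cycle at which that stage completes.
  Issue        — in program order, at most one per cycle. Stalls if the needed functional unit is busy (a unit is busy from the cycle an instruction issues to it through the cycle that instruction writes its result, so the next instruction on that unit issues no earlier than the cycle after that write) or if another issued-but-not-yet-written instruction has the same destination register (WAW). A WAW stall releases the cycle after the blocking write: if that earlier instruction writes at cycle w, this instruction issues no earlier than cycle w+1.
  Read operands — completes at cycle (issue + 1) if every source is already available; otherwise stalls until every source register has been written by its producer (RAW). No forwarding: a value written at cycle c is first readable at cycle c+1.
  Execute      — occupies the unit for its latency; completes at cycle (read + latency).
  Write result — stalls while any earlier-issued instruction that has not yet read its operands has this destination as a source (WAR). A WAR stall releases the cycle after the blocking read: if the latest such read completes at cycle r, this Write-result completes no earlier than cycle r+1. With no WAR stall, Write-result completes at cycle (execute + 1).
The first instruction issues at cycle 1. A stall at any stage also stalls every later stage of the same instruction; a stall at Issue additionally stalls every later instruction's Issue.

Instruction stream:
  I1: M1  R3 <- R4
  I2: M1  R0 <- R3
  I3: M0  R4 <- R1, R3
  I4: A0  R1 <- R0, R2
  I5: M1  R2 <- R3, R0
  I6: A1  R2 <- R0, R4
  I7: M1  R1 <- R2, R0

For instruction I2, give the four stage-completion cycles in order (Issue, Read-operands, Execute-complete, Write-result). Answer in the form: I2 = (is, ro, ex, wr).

cycle 1: I1 dispatched to M1
cycle 2: I1 operands ready
cycle 7: I1 complete
cycle 8: R3←I1
cycle 9: I2 dispatched to M1
cycle 10: I2 operands ready | I3 dispatched to M0
cycle 11: I3 operands ready | I4 dispatched to A0
cycle 15: I2 complete
cycle 16: R0←I2 | I3 complete
cycle 17: R4←I3 | I4 operands ready | I5 dispatched to M1
cycle 18: I4 complete | I5 operands ready
cycle 19: R1←I4
cycle 23: I5 complete
cycle 24: R2←I5
cycle 25: I6 dispatched to A1
cycle 26: I6 operands ready | I7 dispatched to M1
cycle 28: I6 complete
cycle 29: R2←I6
cycle 30: I7 operands ready
cycle 35: I7 complete
cycle 36: R1←I7

I2 = (9, 10, 15, 16)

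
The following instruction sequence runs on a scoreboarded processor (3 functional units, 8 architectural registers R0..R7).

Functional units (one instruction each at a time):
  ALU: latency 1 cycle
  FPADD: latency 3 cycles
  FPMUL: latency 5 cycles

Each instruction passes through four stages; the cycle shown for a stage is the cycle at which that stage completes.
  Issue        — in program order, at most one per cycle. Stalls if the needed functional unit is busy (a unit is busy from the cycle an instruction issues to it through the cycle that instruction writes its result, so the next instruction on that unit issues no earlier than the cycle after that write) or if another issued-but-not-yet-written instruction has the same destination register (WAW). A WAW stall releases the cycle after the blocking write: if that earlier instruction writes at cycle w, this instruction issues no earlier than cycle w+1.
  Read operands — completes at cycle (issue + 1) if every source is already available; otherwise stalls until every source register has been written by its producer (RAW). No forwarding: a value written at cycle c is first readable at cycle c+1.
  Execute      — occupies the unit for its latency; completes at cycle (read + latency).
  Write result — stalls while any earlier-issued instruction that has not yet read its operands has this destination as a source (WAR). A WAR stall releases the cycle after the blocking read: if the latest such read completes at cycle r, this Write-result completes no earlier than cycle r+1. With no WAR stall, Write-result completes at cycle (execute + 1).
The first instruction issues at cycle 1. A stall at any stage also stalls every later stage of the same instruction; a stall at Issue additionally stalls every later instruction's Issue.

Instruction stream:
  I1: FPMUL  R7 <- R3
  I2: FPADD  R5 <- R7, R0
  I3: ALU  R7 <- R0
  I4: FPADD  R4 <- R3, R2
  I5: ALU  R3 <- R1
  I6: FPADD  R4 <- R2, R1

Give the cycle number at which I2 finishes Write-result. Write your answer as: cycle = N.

cycle 1: I1 issues→FPMUL
cycle 2: I1 reads · I2 issues→FPADD
cycle 7: I1 exec-done
cycle 8: I1 writes R7
cycle 9: I2 reads · I3 issues→ALU
cycle 10: I3 reads
cycle 11: I3 exec-done
cycle 12: I2 exec-done · I3 writes R7
cycle 13: I2 writes R5
cycle 14: I4 issues→FPADD
cycle 15: I4 reads · I5 issues→ALU
cycle 16: I5 reads
cycle 17: I5 exec-done
cycle 18: I4 exec-done · I5 writes R3
cycle 19: I4 writes R4
cycle 20: I6 issues→FPADD
cycle 21: I6 reads
cycle 24: I6 exec-done
cycle 25: I6 writes R4

cycle = 13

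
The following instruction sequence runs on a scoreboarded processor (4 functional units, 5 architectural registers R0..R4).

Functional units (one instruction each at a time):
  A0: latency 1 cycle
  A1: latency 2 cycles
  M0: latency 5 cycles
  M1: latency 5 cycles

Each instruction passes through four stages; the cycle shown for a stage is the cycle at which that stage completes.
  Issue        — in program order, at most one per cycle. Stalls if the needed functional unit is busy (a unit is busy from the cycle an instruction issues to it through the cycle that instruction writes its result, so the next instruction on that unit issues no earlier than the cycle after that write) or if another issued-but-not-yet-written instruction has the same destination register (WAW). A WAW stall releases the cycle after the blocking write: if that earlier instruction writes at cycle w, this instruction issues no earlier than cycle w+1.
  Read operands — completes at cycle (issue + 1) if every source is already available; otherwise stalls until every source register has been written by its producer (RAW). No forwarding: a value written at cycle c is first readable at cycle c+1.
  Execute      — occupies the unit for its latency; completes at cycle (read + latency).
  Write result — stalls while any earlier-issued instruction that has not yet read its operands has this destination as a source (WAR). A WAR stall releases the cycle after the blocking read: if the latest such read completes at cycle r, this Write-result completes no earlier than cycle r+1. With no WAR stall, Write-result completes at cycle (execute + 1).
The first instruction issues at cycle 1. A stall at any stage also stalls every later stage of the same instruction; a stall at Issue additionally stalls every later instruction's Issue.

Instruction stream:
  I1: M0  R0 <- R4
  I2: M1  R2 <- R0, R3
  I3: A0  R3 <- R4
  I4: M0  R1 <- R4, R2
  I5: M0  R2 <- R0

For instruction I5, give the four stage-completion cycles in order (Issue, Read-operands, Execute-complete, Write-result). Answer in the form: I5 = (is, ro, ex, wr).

c1: I1 dispatched to M0
c2: I1 operands ready | I2 dispatched to M1
c3: I3 dispatched to A0
c4: I3 operands ready
c5: I3 complete
c7: I1 complete
c8: R0←I1
c9: I2 operands ready | I4 dispatched to M0
c10: R3←I3
c14: I2 complete
c15: R2←I2
c16: I4 operands ready
c21: I4 complete
c22: R1←I4
c23: I5 dispatched to M0
c24: I5 operands ready
c29: I5 complete
c30: R2←I5

I5 = (23, 24, 29, 30)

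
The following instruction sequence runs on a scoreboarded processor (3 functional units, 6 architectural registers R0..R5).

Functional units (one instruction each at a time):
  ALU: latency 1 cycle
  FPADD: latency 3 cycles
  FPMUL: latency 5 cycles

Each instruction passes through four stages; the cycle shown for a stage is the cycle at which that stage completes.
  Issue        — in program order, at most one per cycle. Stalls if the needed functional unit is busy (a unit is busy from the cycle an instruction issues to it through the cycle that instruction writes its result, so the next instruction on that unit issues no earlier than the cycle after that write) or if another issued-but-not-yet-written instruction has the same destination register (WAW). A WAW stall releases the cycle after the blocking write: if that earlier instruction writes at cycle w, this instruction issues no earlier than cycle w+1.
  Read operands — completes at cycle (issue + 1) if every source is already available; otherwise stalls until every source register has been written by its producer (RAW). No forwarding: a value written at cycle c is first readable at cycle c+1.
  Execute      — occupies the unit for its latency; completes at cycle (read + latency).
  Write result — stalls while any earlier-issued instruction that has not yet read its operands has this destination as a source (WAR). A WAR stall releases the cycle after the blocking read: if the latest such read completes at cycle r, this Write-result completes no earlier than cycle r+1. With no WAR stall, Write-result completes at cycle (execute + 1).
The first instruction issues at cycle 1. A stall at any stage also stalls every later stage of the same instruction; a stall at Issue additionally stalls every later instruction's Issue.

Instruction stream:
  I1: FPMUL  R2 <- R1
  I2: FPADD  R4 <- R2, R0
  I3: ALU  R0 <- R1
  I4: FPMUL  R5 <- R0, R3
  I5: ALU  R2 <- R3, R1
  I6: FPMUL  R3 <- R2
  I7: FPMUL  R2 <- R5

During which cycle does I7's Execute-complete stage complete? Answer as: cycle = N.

cycle 1: I1 dispatched to FPMUL
cycle 2: I1 operands ready, I2 dispatched to FPADD
cycle 3: I3 dispatched to ALU
cycle 4: I3 operands ready
cycle 5: I3 complete
cycle 7: I1 complete
cycle 8: R2←I1
cycle 9: I2 operands ready, I4 dispatched to FPMUL
cycle 10: R0←I3
cycle 11: I4 operands ready, I5 dispatched to ALU
cycle 12: I2 complete, I5 operands ready
cycle 13: R4←I2, I5 complete
cycle 14: R2←I5
cycle 16: I4 complete
cycle 17: R5←I4
cycle 18: I6 dispatched to FPMUL
cycle 19: I6 operands ready
cycle 24: I6 complete
cycle 25: R3←I6
cycle 26: I7 dispatched to FPMUL
cycle 27: I7 operands ready
cycle 32: I7 complete
cycle 33: R2←I7

cycle = 32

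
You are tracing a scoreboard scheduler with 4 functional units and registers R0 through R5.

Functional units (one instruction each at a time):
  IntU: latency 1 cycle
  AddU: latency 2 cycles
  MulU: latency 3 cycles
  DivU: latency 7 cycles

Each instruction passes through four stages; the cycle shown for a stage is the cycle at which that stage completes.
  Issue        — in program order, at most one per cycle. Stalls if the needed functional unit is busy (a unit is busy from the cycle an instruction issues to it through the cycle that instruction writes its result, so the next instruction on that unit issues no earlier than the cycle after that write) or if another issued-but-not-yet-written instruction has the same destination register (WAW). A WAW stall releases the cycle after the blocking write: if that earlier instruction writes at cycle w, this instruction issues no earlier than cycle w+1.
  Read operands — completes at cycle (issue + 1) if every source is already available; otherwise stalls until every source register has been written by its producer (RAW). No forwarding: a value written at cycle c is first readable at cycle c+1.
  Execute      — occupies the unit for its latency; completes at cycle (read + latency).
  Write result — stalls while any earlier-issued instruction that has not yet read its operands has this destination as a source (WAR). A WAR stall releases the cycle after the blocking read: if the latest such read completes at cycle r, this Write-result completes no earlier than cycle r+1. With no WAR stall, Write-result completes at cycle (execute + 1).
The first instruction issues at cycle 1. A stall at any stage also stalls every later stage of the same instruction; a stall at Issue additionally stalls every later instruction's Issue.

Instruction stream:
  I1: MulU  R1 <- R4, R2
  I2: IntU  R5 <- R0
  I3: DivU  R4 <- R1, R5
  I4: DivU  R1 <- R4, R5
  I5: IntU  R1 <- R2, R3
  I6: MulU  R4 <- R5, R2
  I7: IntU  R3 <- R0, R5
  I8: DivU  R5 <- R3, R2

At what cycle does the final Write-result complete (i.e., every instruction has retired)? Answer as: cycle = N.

cycle 1: issue I1 (MulU)
cycle 2: I1 read-ops · issue I2 (IntU)
cycle 3: I2 read-ops · issue I3 (DivU)
cycle 4: I2 finished on IntU
cycle 5: I1 finished on MulU · I2→R5
cycle 6: I1→R1
cycle 7: I3 read-ops
cycle 14: I3 finished on DivU
cycle 15: I3→R4
cycle 16: issue I4 (DivU)
cycle 17: I4 read-ops
cycle 24: I4 finished on DivU
cycle 25: I4→R1
cycle 26: issue I5 (IntU)
cycle 27: I5 read-ops · issue I6 (MulU)
cycle 28: I5 finished on IntU · I6 read-ops
cycle 29: I5→R1
cycle 30: issue I7 (IntU)
cycle 31: I6 finished on MulU · I7 read-ops · issue I8 (DivU)
cycle 32: I6→R4 · I7 finished on IntU
cycle 33: I7→R3
cycle 34: I8 read-ops
cycle 41: I8 finished on DivU
cycle 42: I8→R5

cycle = 42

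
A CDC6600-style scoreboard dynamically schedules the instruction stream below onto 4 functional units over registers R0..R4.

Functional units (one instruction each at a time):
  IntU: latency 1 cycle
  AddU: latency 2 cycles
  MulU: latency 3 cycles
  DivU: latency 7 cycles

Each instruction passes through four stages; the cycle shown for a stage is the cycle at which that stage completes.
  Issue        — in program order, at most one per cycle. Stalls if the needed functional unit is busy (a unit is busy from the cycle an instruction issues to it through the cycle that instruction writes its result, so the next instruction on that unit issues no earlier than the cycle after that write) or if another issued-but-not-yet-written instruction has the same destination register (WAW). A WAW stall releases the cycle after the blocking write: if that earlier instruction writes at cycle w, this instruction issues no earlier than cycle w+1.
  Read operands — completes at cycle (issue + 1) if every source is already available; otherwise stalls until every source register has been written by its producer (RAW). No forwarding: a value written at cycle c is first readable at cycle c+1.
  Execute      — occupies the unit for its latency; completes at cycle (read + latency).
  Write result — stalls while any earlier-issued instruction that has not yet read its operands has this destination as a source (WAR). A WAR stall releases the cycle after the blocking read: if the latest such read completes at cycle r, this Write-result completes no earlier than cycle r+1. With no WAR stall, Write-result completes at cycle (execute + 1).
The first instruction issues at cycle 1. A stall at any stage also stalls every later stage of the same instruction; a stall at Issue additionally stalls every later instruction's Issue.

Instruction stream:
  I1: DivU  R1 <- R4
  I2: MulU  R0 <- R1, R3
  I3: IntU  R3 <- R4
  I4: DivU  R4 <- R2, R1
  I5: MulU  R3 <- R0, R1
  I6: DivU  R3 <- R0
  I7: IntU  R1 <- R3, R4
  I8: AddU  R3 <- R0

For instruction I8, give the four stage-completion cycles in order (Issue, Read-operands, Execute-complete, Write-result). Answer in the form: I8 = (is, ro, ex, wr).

I8 = (32, 33, 35, 36)

cycle 1: I1 dispatched to DivU
cycle 2: I1 operands ready; I2 dispatched to MulU
cycle 3: I3 dispatched to IntU
cycle 4: I3 operands ready
cycle 5: I3 complete
cycle 9: I1 complete
cycle 10: R1←I1
cycle 11: I2 operands ready; I4 dispatched to DivU
cycle 12: R3←I3; I4 operands ready
cycle 14: I2 complete
cycle 15: R0←I2
cycle 16: I5 dispatched to MulU
cycle 17: I5 operands ready
cycle 19: I4 complete
cycle 20: R4←I4; I5 complete
cycle 21: R3←I5
cycle 22: I6 dispatched to DivU
cycle 23: I6 operands ready; I7 dispatched to IntU
cycle 30: I6 complete
cycle 31: R3←I6
cycle 32: I7 operands ready; I8 dispatched to AddU
cycle 33: I7 complete; I8 operands ready
cycle 34: R1←I7
cycle 35: I8 complete
cycle 36: R3←I8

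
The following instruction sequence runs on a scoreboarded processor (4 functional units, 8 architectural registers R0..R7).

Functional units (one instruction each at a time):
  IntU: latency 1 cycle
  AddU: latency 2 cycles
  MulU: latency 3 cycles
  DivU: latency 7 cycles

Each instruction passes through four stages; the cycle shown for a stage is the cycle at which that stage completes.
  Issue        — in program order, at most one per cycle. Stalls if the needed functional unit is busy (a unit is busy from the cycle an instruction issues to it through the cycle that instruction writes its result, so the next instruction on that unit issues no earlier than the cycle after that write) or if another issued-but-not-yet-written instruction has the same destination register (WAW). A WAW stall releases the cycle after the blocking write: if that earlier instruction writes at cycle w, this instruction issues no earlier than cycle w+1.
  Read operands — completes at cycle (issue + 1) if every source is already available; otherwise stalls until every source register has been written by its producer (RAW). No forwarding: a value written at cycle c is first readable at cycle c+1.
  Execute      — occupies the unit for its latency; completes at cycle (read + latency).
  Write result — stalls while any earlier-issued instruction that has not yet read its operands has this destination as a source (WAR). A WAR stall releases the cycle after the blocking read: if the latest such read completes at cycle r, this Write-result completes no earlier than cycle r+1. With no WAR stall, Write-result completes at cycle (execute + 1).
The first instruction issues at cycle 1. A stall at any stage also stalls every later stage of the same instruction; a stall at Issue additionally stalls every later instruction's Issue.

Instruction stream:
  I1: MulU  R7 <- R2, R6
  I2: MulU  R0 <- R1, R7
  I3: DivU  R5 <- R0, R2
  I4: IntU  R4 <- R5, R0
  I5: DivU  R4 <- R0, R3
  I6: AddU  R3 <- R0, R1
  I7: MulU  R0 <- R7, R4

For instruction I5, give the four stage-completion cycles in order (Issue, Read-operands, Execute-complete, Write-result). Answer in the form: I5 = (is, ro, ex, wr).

I5 = (25, 26, 33, 34)

[I1] 1/2/5/6
[I2] 7/8/11/12  (struct: MulU busy until I1 writes@6)
[I3] 8/13/20/21  (RAW R0: wait I2 write@12)
[I4] 9/22/23/24  (RAW R5: wait I3 write@21)
[I5] 25/26/33/34  (WAW R4: wait I4 write@24)
[I6] 26/27/29/30
[I7] 27/35/38/39  (RAW R4: wait I5 write@34)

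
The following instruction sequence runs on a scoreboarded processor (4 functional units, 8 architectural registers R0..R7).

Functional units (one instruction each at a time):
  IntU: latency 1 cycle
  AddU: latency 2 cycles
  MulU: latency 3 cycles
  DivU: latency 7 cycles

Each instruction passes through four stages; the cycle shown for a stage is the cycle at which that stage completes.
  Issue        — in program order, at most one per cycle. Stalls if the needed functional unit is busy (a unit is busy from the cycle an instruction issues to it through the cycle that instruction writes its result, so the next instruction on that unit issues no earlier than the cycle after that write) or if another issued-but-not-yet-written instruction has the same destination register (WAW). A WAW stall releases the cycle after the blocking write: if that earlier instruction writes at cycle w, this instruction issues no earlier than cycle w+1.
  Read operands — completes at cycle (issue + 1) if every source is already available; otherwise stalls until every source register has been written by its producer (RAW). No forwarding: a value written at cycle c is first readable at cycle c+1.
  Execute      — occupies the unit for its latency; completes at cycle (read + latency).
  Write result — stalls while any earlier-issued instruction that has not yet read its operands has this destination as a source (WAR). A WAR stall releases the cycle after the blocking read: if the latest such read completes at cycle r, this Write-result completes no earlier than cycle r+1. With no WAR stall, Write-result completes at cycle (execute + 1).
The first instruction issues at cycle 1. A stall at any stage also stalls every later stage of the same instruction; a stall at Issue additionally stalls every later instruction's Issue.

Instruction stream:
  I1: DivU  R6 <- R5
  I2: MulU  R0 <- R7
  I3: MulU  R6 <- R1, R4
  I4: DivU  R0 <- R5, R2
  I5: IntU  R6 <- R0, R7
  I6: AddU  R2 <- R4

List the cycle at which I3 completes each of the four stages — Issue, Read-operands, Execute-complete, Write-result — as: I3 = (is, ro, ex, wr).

c1: I1→DivU
c2: I1 RO; I2→MulU
c3: I2 RO
c6: I2 EX
c7: I2 WR R0
c9: I1 EX
c10: I1 WR R6
c11: I3→MulU
c12: I3 RO; I4→DivU
c13: I4 RO
c15: I3 EX
c16: I3 WR R6
c17: I5→IntU
c18: I6→AddU
c19: I6 RO
c20: I4 EX
c21: I4 WR R0; I6 EX
c22: I5 RO; I6 WR R2
c23: I5 EX
c24: I5 WR R6

I3 = (11, 12, 15, 16)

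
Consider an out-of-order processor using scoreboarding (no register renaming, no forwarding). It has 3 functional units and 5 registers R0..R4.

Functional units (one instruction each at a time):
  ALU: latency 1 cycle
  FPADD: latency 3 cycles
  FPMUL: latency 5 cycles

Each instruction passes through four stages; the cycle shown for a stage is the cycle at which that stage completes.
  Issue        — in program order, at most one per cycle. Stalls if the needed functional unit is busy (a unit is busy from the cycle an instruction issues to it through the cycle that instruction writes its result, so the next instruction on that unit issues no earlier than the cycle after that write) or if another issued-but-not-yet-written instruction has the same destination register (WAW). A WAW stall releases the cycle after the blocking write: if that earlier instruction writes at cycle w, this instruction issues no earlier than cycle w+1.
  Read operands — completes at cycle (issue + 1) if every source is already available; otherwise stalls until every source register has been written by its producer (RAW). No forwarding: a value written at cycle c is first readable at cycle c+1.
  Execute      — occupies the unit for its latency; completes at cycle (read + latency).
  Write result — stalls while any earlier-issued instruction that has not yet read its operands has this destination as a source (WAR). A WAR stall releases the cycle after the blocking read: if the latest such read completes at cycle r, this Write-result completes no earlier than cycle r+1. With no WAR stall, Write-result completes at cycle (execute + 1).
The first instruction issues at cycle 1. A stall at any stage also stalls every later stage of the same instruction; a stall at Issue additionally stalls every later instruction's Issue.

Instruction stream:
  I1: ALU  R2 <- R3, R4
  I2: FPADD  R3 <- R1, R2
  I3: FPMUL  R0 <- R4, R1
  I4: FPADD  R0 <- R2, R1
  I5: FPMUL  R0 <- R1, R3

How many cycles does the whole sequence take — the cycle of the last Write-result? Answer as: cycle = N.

cycle = 24

1) issue 1, read 2, done 3, write 4
2) issue 2, read 5, done 8, write 9  <RAW R2: wait I1 write@4>
3) issue 3, read 4, done 9, write 10
4) issue 11, read 12, done 15, write 16  <WAW R0: wait I3 write@10>
5) issue 17, read 18, done 23, write 24  <WAW R0: wait I4 write@16>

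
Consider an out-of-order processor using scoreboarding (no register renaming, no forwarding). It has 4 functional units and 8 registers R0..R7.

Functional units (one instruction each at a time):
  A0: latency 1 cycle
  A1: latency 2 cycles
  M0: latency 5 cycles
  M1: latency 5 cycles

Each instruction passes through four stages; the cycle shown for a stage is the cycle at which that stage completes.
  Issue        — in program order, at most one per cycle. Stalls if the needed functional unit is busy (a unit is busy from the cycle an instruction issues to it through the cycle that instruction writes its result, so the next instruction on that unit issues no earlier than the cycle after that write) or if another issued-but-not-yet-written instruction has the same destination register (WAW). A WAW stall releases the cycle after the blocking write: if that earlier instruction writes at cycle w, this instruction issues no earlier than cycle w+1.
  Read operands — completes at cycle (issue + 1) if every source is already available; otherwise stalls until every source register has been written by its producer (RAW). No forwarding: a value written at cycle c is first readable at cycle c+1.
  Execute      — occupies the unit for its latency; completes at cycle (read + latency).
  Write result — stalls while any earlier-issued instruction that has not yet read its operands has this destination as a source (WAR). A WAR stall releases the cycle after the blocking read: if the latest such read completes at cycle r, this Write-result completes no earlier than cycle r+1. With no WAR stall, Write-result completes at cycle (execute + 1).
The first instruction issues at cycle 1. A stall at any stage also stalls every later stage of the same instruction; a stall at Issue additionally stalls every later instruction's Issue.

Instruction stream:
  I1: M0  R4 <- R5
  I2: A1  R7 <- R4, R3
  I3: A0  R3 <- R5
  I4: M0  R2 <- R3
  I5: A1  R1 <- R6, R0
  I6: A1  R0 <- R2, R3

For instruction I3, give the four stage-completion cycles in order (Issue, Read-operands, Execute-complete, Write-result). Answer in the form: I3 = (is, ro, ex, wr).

I3 = (3, 4, 5, 10)

1) issue 1, read 2, done 7, write 8
2) issue 2, read 9, done 11, write 12  <RAW R4: wait I1 write@8>
3) issue 3, read 4, done 5, write 10  <WAR R3: wait I2 read@9>
4) issue 9, read 11, done 16, write 17  <struct: M0 busy until I1 writes@8 / RAW R3: wait I3 write@10>
5) issue 13, read 14, done 16, write 17  <struct: A1 busy until I2 writes@12>
6) issue 18, read 19, done 21, write 22  <struct: A1 busy until I5 writes@17>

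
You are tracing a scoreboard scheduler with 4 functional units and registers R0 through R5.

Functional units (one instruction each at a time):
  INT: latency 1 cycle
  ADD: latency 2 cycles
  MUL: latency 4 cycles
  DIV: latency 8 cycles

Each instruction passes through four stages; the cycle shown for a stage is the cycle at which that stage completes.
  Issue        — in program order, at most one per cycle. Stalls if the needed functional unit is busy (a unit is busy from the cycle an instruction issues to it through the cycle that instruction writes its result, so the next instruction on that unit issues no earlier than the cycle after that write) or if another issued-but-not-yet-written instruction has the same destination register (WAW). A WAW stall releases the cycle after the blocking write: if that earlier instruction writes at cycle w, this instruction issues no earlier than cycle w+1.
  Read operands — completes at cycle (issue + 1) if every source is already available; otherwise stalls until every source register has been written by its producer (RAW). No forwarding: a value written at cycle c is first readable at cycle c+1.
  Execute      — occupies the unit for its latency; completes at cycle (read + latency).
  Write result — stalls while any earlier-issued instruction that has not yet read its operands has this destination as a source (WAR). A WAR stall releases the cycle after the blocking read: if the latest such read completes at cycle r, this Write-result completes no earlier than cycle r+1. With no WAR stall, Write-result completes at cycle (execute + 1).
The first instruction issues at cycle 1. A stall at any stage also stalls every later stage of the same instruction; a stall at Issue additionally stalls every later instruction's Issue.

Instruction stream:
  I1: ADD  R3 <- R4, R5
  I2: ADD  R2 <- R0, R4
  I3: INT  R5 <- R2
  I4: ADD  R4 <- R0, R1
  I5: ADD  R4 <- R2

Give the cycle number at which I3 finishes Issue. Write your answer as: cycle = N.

cycle = 7

  I1 | 1 | 2 | 4 | 5
  I2 | 6 | 7 | 9 | 10   struct: ADD busy until I1 writes@5
  I3 | 7 | 11 | 12 | 13   RAW R2: wait I2 write@10
  I4 | 11 | 12 | 14 | 15   struct: ADD busy until I2 writes@10
  I5 | 16 | 17 | 19 | 20   struct: ADD busy until I4 writes@15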